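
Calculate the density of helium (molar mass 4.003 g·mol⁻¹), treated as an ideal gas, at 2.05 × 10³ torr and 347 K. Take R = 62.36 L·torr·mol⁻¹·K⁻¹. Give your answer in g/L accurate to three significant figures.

ρ ≈ 0.379 g/L

ρ = PM/(RT) = (2.05e+03 × 4.003) / (62.36 × 347.0)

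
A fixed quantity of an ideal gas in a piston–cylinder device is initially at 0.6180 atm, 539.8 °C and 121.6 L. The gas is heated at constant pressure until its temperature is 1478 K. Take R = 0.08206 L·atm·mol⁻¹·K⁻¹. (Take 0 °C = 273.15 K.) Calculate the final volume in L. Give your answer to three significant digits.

V₂ ≈ 221 L

Convert: T₁ = 812.9 K.
P constant ⇒ V ∝ T: P₂ = P₁; V₂ = V₁·(T₂/T₁) = 221.1 L.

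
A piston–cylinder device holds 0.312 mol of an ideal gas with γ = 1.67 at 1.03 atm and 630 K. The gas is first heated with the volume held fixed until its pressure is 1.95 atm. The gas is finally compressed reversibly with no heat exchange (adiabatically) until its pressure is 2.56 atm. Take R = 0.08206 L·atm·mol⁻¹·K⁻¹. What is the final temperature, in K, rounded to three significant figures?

From PV = nRT: V₁ = nRT₁/P₁ = 15.66 L.
V constant ⇒ P ∝ T: V₂ = V₁; T₂ = T₁·(P₂/P₁) = 1193 K.
Adiabatic (γ = 1.67), T V^(γ−1) and P V^γ constant: T₃ = T₂·(P₃/P₂)^((γ−1)/γ) = 1330 K; V₃ = V₂·(P₂/P₃)^(1/γ) = 13.30 L.

T₃ ≈ 1.33e+03 K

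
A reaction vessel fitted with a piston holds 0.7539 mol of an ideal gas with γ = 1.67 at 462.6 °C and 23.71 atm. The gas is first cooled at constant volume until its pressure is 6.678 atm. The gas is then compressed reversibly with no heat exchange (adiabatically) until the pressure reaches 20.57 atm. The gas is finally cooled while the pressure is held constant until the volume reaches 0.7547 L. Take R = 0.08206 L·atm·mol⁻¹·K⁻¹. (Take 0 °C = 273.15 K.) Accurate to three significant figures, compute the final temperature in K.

T₄ ≈ 251 K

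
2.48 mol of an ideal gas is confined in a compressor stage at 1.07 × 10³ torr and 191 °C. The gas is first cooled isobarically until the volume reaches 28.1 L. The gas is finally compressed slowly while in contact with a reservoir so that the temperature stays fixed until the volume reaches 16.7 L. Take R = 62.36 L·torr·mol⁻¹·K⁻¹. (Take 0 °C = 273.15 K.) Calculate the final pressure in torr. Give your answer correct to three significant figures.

P₃ ≈ 1.80e+03 torr

Convert: T₁ = 464.1 K.
From PV = nRT: V₁ = nRT₁/P₁ = 67.09 L.
Isobaric, so V/T is constant: P₂ = P₁; T₂ = T₁·(V₂/V₁) = 194.4 K.
Isothermal, so P V is constant: T₃ = T₂; P₃ = P₂·(V₂/V₃) = 1800 torr.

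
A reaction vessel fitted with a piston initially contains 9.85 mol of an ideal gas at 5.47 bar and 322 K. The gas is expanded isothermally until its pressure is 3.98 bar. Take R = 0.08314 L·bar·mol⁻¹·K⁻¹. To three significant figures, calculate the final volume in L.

From PV = nRT: V₁ = nRT₁/P₁ = 48.21 L.
T constant ⇒ Boyle's law P V = const: T₂ = T₁; V₂ = V₁·(P₁/P₂) = 66.26 L.

V₂ ≈ 66.3 L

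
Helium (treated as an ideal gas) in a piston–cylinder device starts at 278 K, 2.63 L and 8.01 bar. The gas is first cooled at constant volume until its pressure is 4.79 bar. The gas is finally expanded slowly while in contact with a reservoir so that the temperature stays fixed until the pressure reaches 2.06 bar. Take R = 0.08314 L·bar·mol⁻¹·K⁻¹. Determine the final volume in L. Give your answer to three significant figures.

V₃ ≈ 6.12 L

Isochoric, so P/T is constant: V₂ = V₁; T₂ = T₁·(P₂/P₁) = 166.2 K.
T constant ⇒ Boyle's law P V = const: T₃ = T₂; V₃ = V₂·(P₂/P₃) = 6.115 L.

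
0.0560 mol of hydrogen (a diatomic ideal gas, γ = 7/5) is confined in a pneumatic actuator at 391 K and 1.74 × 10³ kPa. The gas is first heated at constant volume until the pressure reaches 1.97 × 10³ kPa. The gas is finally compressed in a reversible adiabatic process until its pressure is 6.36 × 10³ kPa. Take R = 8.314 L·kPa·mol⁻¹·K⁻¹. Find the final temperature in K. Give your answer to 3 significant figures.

From PV = nRT: V₁ = nRT₁/P₁ = 0.1046 L.
Isochoric, so P/T is constant: V₂ = V₁; T₂ = T₁·(P₂/P₁) = 442.7 K.
Reversible adiabatic, γ = 7/5: T₃ = T₂·(P₃/P₂)^((γ−1)/γ) = 618.8 K; V₃ = V₂·(P₂/P₃)^(1/γ) = 0.04530 L.

T₃ ≈ 619 K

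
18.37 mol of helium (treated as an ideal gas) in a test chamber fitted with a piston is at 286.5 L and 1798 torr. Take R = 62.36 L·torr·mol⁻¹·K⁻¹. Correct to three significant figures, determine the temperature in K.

T ≈ 450 K

PV = nRT ⇒ T = PV/(nR) = (1798 × 286.5) / (18.37 × 62.36)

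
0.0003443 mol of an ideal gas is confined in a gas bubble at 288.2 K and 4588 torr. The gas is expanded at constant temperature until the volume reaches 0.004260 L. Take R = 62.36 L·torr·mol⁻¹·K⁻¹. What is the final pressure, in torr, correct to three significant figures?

P₂ ≈ 1.45e+03 torr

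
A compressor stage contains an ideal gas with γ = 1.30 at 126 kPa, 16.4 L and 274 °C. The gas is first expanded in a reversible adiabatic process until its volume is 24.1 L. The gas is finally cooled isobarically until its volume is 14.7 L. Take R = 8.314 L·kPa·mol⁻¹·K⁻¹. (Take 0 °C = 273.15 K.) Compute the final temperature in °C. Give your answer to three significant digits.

Convert: T₁ = 547.1 K.
Reversible adiabatic, γ = 1.30: T₂ = T₁·(V₁/V₂)^(γ−1) = 487.5 K; P₂ = P₁·(V₁/V₂)^γ = 76.39 kPa.
Isobaric, so V/T is constant: P₃ = P₂; T₃ = T₂·(V₃/V₂) = 297.3 K.

T₃ ≈ 24.2 °C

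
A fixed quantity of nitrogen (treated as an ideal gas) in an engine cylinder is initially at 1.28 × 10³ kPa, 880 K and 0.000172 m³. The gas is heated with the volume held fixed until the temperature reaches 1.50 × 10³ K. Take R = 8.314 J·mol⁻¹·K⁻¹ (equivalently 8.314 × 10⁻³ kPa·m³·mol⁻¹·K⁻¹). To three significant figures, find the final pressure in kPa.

P₂ ≈ 2.18e+03 kPa

V constant ⇒ P ∝ T: V₂ = V₁; P₂ = P₁·(T₂/T₁) = 2182 kPa.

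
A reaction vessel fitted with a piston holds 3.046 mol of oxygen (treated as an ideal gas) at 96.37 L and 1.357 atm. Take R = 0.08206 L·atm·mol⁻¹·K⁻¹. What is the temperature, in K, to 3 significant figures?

T ≈ 523 K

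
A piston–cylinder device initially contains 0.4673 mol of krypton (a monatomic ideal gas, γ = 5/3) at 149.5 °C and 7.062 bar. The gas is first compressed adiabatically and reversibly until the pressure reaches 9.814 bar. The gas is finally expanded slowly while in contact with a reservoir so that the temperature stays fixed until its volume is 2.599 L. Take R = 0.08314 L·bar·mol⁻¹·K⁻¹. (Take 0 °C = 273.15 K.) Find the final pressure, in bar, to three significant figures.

Convert: T₁ = 422.6 K.
From PV = nRT: V₁ = nRT₁/P₁ = 2.325 L.
Reversible adiabatic, γ = 5/3: T₂ = T₁·(P₂/P₁)^((γ−1)/γ) = 482.1 K; V₂ = V₁·(P₁/P₂)^(1/γ) = 1.909 L.
T constant ⇒ Boyle's law P V = const: T₃ = T₂; P₃ = P₂·(V₂/V₃) = 7.207 bar.

P₃ ≈ 7.21 bar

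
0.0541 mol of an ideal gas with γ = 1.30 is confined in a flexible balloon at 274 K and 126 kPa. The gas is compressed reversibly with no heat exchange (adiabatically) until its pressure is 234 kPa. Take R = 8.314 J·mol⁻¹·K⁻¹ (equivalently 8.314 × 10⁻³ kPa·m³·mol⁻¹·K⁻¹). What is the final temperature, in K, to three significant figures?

From PV = nRT: V₁ = nRT₁/P₁ = 0.0009781 m³.
Adiabatic (γ = 1.30), T V^(γ−1) and P V^γ constant: T₂ = T₁·(P₂/P₁)^((γ−1)/γ) = 316.1 K; V₂ = V₁·(P₁/P₂)^(1/γ) = 0.0006076 m³.

T₂ ≈ 316 K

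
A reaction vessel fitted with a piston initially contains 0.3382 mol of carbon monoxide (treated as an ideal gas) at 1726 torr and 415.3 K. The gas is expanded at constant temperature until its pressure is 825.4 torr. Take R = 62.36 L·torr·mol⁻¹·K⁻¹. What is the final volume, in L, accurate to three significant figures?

V₂ ≈ 10.6 L

From PV = nRT: V₁ = nRT₁/P₁ = 5.075 L.
Isothermal, so P V is constant: T₂ = T₁; V₂ = V₁·(P₁/P₂) = 10.61 L.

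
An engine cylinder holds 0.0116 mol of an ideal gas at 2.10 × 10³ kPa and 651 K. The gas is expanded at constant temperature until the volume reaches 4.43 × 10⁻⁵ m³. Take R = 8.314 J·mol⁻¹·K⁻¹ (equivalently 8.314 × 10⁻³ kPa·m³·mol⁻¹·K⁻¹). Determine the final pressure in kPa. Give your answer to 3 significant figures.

From PV = nRT: V₁ = nRT₁/P₁ = 2.990e-05 m³.
Isothermal, so P V is constant: T₂ = T₁; P₂ = P₁·(V₁/V₂) = 1417 kPa.

P₂ ≈ 1.42e+03 kPa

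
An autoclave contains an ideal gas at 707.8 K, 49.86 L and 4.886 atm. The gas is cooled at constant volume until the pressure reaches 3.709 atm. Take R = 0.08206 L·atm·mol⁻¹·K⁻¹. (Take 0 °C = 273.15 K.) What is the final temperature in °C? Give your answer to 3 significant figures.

T₂ ≈ 264 °C

V constant ⇒ P ∝ T: V₂ = V₁; T₂ = T₁·(P₂/P₁) = 537.3 K.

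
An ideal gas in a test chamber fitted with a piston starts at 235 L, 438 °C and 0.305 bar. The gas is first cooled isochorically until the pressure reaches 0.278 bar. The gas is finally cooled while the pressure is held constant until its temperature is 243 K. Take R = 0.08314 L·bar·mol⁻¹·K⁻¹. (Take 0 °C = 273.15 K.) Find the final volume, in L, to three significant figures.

Convert: T₁ = 711.1 K.
V constant ⇒ P ∝ T: V₂ = V₁; T₂ = T₁·(P₂/P₁) = 648.2 K.
P constant ⇒ V ∝ T: P₃ = P₂; V₃ = V₂·(T₃/T₂) = 88.10 L.

V₃ ≈ 88.1 L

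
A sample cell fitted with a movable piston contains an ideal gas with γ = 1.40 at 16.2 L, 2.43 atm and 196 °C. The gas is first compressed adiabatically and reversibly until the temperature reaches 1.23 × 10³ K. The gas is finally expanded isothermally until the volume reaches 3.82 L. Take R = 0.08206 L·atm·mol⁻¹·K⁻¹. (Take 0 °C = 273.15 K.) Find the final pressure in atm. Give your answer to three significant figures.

P₃ ≈ 27.0 atm

Convert: T₁ = 469.1 K.
Adiabatic (γ = 1.40), T V^(γ−1) and P V^γ constant: P₂ = P₁·(T₂/T₁)^(γ/(γ−1)) = 70.91 atm; V₂ = V₁·(T₁/T₂)^(1/(γ−1)) = 1.456 L.
T constant ⇒ Boyle's law P V = const: T₃ = T₂; P₃ = P₂·(V₂/V₃) = 27.02 atm.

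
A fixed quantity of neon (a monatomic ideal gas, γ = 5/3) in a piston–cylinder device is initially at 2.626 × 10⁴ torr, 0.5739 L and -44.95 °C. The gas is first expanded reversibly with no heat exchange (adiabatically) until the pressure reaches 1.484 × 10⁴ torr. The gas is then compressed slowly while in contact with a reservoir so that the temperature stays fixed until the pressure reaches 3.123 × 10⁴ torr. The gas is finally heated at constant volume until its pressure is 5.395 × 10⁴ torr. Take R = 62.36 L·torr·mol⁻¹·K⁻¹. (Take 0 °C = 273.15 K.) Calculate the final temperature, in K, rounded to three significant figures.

Convert: T₁ = 228.2 K.
Adiabatic (γ = 5/3), T V^(γ−1) and P V^γ constant: T₂ = T₁·(P₂/P₁)^((γ−1)/γ) = 181.6 K; V₂ = V₁·(P₁/P₂)^(1/γ) = 0.8083 L.
T constant ⇒ Boyle's law P V = const: T₃ = T₂; V₃ = V₂·(P₂/P₃) = 0.3841 L.
V constant ⇒ P ∝ T: V₄ = V₃; T₄ = T₃·(P₄/P₃) = 313.8 K.

T₄ ≈ 314 K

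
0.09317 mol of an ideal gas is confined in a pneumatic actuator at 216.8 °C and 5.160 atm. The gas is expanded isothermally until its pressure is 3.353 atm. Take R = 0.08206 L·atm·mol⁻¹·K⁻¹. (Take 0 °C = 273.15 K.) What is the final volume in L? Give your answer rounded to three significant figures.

V₂ ≈ 1.12 L

Convert: T₁ = 489.9 K.
From PV = nRT: V₁ = nRT₁/P₁ = 0.7260 L.
T constant ⇒ Boyle's law P V = const: T₂ = T₁; V₂ = V₁·(P₁/P₂) = 1.117 L.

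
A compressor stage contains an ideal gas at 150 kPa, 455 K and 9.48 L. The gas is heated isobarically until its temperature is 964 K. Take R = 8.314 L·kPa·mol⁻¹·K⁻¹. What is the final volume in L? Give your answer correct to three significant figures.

Isobaric, so V/T is constant: P₂ = P₁; V₂ = V₁·(T₂/T₁) = 20.09 L.

V₂ ≈ 20.1 L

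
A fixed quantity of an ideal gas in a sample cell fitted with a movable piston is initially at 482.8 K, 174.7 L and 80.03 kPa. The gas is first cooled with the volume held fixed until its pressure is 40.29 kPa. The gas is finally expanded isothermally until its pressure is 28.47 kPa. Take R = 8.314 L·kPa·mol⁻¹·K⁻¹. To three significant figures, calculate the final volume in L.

V₃ ≈ 247 L

Isochoric, so P/T is constant: V₂ = V₁; T₂ = T₁·(P₂/P₁) = 243.1 K.
Isothermal, so P V is constant: T₃ = T₂; V₃ = V₂·(P₂/P₃) = 247.2 L.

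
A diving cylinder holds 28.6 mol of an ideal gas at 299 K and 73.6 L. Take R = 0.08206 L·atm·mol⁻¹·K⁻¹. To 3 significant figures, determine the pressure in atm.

P ≈ 9.53 atm

PV = nRT ⇒ P = nRT/V = (28.6 × 0.08206 × 299) / 73.6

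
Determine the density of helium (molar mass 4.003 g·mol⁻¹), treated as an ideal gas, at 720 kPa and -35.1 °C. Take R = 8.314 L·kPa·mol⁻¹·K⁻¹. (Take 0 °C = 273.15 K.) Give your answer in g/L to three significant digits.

ρ ≈ 1.46 g/L

ρ = PM/(RT) = (720 × 4.003) / (8.314 × 238.0)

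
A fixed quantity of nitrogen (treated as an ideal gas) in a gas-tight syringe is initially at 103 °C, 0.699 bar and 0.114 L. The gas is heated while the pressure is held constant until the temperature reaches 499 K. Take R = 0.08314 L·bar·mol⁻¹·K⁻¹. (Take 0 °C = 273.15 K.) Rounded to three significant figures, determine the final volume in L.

Convert: T₁ = 376.1 K.
Isobaric, so V/T is constant: P₂ = P₁; V₂ = V₁·(T₂/T₁) = 0.1512 L.

V₂ ≈ 0.151 L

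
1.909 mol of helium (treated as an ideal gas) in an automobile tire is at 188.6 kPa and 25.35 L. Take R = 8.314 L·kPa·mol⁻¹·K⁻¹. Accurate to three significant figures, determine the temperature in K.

T ≈ 301 K

PV = nRT ⇒ T = PV/(nR) = (188.6 × 25.35) / (1.909 × 8.314)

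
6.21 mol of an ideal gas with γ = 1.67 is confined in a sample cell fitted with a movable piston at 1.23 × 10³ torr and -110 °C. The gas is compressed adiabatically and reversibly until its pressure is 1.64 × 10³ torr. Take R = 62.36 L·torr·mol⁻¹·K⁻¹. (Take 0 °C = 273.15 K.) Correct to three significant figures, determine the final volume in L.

V₂ ≈ 43.2 L

Convert: T₁ = 163.1 K.
From PV = nRT: V₁ = nRT₁/P₁ = 51.37 L.
Reversible adiabatic, γ = 1.67: T₂ = T₁·(P₂/P₁)^((γ−1)/γ) = 183.1 K; V₂ = V₁·(P₁/P₂)^(1/γ) = 43.24 L.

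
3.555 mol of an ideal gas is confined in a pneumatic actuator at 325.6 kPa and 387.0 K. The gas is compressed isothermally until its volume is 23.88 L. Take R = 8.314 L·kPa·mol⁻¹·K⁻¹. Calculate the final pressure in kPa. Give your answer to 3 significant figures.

From PV = nRT: V₁ = nRT₁/P₁ = 35.13 L.
Isothermal, so P V is constant: T₂ = T₁; P₂ = P₁·(V₁/V₂) = 479.0 kPa.

P₂ ≈ 479 kPa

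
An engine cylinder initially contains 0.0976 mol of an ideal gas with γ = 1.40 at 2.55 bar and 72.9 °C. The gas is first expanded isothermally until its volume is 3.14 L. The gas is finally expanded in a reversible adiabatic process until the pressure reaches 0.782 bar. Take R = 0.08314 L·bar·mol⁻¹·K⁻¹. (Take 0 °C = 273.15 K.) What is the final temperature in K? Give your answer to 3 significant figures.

T₃ ≈ 333 K

Convert: T₁ = 346.0 K.
From PV = nRT: V₁ = nRT₁/P₁ = 1.101 L.
Isothermal, so P V is constant: T₂ = T₁; P₂ = P₁·(V₁/V₂) = 0.8943 bar.
Adiabatic (γ = 1.40), T V^(γ−1) and P V^γ constant: T₃ = T₂·(P₃/P₂)^((γ−1)/γ) = 333.0 K; V₃ = V₂·(P₂/P₃)^(1/γ) = 3.456 L.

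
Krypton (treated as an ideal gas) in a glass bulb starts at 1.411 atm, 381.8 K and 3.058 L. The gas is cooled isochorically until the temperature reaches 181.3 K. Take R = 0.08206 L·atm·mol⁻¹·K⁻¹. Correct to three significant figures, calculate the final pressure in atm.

P₂ ≈ 0.670 atm

V constant ⇒ P ∝ T: V₂ = V₁; P₂ = P₁·(T₂/T₁) = 0.6700 atm.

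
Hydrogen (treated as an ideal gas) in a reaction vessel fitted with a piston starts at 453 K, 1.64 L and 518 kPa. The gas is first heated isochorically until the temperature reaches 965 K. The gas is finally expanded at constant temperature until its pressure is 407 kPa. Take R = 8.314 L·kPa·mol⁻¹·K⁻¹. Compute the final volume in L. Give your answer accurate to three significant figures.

V₃ ≈ 4.45 L

Isochoric, so P/T is constant: V₂ = V₁; P₂ = P₁·(T₂/T₁) = 1103 kPa.
Isothermal, so P V is constant: T₃ = T₂; V₃ = V₂·(P₂/P₃) = 4.446 L.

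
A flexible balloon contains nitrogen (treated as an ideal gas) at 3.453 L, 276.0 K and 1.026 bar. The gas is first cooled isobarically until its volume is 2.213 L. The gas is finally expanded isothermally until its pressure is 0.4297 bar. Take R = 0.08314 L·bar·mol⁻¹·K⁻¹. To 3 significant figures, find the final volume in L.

V₃ ≈ 5.28 L

Isobaric, so V/T is constant: P₂ = P₁; T₂ = T₁·(V₂/V₁) = 176.9 K.
Isothermal, so P V is constant: T₃ = T₂; V₃ = V₂·(P₂/P₃) = 5.284 L.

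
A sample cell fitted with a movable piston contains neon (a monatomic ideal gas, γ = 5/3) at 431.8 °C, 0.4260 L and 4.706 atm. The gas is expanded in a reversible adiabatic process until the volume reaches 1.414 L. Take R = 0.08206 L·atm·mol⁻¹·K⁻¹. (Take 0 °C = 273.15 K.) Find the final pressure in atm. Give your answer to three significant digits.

P₂ ≈ 0.637 atm

Convert: T₁ = 705.0 K.
Reversible adiabatic, γ = 5/3: T₂ = T₁·(V₁/V₂)^(γ−1) = 316.8 K; P₂ = P₁·(V₁/V₂)^γ = 0.6372 atm.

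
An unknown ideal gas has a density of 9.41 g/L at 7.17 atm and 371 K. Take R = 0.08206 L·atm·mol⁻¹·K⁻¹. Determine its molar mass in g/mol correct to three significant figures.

ρ = PM/(RT) ⇒ M = ρRT/P = (9.41 × 0.08206 × 371.0) / 7.17

M ≈ 40.0 g/mol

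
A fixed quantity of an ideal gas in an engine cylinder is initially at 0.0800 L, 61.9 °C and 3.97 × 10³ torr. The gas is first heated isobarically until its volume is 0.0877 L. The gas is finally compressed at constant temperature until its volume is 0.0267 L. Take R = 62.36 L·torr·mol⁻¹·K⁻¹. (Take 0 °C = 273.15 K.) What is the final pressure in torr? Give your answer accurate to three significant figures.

Convert: T₁ = 335.0 K.
Isobaric, so V/T is constant: P₂ = P₁; T₂ = T₁·(V₂/V₁) = 367.3 K.
T constant ⇒ Boyle's law P V = const: T₃ = T₂; P₃ = P₂·(V₂/V₃) = 1.304e+04 torr.

P₃ ≈ 1.30e+04 torr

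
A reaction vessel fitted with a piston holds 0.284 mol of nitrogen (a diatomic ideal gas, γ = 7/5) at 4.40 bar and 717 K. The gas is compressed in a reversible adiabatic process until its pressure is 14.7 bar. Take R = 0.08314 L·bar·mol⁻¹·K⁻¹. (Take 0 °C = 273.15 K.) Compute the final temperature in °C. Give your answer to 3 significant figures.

T₂ ≈ 739 °C

From PV = nRT: V₁ = nRT₁/P₁ = 3.848 L.
Reversible adiabatic, γ = 7/5: T₂ = T₁·(P₂/P₁)^((γ−1)/γ) = 1012 K; V₂ = V₁·(P₁/P₂)^(1/γ) = 1.626 L.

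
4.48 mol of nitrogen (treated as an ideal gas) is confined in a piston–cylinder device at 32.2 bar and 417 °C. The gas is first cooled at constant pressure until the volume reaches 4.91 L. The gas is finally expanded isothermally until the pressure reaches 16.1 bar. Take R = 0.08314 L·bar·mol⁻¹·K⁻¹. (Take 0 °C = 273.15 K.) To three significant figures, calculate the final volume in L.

Convert: T₁ = 690.1 K.
From PV = nRT: V₁ = nRT₁/P₁ = 7.983 L.
Isobaric, so V/T is constant: P₂ = P₁; T₂ = T₁·(V₂/V₁) = 424.5 K.
T constant ⇒ Boyle's law P V = const: T₃ = T₂; V₃ = V₂·(P₂/P₃) = 9.820 L.

V₃ ≈ 9.82 L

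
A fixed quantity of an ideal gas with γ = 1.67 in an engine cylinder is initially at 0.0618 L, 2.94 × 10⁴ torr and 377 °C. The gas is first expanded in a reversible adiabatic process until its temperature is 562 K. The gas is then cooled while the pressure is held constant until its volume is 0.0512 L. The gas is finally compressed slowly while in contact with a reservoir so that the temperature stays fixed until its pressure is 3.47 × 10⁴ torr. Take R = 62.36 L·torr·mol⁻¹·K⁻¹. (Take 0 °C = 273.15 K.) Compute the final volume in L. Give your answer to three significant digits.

Convert: T₁ = 650.1 K.
Adiabatic (γ = 1.67), T V^(γ−1) and P V^γ constant: P₂ = P₁·(T₂/T₁)^(γ/(γ−1)) = 2.045e+04 torr; V₂ = V₁·(T₁/T₂)^(1/(γ−1)) = 0.07681 L.
P constant ⇒ V ∝ T: P₃ = P₂; T₃ = T₂·(V₃/V₂) = 374.6 K.
T constant ⇒ Boyle's law P V = const: T₄ = T₃; V₄ = V₃·(P₃/P₄) = 0.03017 L.

V₄ ≈ 0.0302 L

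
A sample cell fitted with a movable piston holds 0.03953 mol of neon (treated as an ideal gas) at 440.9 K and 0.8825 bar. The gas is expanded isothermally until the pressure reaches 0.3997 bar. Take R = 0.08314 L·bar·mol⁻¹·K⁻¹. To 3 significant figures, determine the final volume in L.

From PV = nRT: V₁ = nRT₁/P₁ = 1.642 L.
Isothermal, so P V is constant: T₂ = T₁; V₂ = V₁·(P₁/P₂) = 3.625 L.

V₂ ≈ 3.63 L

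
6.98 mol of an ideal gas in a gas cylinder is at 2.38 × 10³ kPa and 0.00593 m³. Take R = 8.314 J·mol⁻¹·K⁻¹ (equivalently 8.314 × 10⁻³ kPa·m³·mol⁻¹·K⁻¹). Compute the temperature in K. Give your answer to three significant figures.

PV = nRT ⇒ T = PV/(nR) = (2.38e+03 × 0.00593) / (6.98 × 8.314 × 10⁻³)

T ≈ 243 K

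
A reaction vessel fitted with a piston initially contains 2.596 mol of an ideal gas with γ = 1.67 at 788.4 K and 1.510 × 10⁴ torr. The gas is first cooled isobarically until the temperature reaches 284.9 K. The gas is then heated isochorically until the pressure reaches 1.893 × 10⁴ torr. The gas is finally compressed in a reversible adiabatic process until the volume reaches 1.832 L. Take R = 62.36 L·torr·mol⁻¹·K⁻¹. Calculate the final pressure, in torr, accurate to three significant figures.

P₄ ≈ 4.45e+04 torr

From PV = nRT: V₁ = nRT₁/P₁ = 8.452 L.
Isobaric, so V/T is constant: P₂ = P₁; V₂ = V₁·(T₂/T₁) = 3.054 L.
V constant ⇒ P ∝ T: V₃ = V₂; T₃ = T₂·(P₃/P₂) = 357.2 K.
Reversible adiabatic, γ = 1.67: T₄ = T₃·(V₃/V₄)^(γ−1) = 503.0 K; P₄ = P₃·(V₃/V₄)^γ = 4.445e+04 torr.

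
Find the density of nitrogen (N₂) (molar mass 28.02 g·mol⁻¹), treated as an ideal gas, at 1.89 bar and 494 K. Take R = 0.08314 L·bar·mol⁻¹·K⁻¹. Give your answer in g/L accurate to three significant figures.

ρ ≈ 1.29 g/L

ρ = PM/(RT) = (1.89 × 28.02) / (0.08314 × 494.0)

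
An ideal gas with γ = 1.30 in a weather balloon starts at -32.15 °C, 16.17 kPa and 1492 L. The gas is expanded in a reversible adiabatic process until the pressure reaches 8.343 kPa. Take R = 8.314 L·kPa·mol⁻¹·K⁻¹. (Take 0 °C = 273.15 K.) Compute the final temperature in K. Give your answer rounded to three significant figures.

T₂ ≈ 207 K

Convert: T₁ = 241.0 K.
Reversible adiabatic, γ = 1.30: T₂ = T₁·(P₂/P₁)^((γ−1)/γ) = 206.9 K; V₂ = V₁·(P₁/P₂)^(1/γ) = 2482 L.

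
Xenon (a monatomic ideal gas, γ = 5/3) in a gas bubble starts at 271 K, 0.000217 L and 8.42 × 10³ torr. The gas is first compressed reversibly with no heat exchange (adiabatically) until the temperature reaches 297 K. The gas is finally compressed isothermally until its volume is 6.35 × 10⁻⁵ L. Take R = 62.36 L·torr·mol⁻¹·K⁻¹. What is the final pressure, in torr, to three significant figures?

Adiabatic (γ = 5/3), T V^(γ−1) and P V^γ constant: P₂ = P₁·(T₂/T₁)^(γ/(γ−1)) = 1.059e+04 torr; V₂ = V₁·(T₁/T₂)^(1/(γ−1)) = 0.0001891 L.
Isothermal, so P V is constant: T₃ = T₂; P₃ = P₂·(V₂/V₃) = 3.153e+04 torr.

P₃ ≈ 3.15e+04 torr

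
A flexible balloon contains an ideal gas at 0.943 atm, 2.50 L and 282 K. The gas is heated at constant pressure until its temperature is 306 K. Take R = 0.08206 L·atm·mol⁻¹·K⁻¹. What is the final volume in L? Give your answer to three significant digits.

P constant ⇒ V ∝ T: P₂ = P₁; V₂ = V₁·(T₂/T₁) = 2.713 L.

V₂ ≈ 2.71 L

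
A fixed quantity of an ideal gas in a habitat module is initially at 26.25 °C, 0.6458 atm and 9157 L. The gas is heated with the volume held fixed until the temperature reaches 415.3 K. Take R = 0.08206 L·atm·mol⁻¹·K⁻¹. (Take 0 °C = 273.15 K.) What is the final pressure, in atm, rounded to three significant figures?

P₂ ≈ 0.896 atm

Convert: T₁ = 299.4 K.
V constant ⇒ P ∝ T: V₂ = V₁; P₂ = P₁·(T₂/T₁) = 0.8958 atm.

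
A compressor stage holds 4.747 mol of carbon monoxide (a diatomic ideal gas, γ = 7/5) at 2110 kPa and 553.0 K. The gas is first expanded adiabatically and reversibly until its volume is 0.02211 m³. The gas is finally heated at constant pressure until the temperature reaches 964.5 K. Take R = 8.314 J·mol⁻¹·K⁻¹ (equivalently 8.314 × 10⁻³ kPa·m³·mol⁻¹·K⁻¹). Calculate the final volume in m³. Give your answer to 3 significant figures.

V₃ ≈ 0.0523 m³

From PV = nRT: V₁ = nRT₁/P₁ = 0.01034 m³.
Reversible adiabatic, γ = 7/5: T₂ = T₁·(V₁/V₂)^(γ−1) = 408.1 K; P₂ = P₁·(V₁/V₂)^γ = 728.4 kPa.
P constant ⇒ V ∝ T: P₃ = P₂; V₃ = V₂·(T₃/T₂) = 0.05226 m³.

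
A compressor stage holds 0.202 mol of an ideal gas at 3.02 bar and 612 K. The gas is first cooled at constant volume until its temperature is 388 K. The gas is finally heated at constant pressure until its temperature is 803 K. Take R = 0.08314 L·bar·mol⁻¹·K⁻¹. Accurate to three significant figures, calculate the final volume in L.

V₃ ≈ 7.04 L

From PV = nRT: V₁ = nRT₁/P₁ = 3.403 L.
V constant ⇒ P ∝ T: V₂ = V₁; P₂ = P₁·(T₂/T₁) = 1.915 bar.
Isobaric, so V/T is constant: P₃ = P₂; V₃ = V₂·(T₃/T₂) = 7.044 L.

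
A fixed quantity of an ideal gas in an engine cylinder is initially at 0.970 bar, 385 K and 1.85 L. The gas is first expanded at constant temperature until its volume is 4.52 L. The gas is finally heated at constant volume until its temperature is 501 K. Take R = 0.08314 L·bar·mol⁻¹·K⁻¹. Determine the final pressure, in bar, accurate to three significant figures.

T constant ⇒ Boyle's law P V = const: T₂ = T₁; P₂ = P₁·(V₁/V₂) = 0.3970 bar.
Isochoric, so P/T is constant: V₃ = V₂; P₃ = P₂·(T₃/T₂) = 0.5166 bar.

P₃ ≈ 0.517 bar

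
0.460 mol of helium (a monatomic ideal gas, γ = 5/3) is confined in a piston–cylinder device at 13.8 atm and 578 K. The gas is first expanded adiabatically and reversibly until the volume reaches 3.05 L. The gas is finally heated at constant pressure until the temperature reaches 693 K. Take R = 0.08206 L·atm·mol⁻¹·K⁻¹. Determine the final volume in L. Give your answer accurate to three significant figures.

V₃ ≈ 5.67 L

From PV = nRT: V₁ = nRT₁/P₁ = 1.581 L.
Reversible adiabatic, γ = 5/3: T₂ = T₁·(V₁/V₂)^(γ−1) = 373.0 K; P₂ = P₁·(V₁/V₂)^γ = 4.616 atm.
Isobaric, so V/T is constant: P₃ = P₂; V₃ = V₂·(T₃/T₂) = 5.667 L.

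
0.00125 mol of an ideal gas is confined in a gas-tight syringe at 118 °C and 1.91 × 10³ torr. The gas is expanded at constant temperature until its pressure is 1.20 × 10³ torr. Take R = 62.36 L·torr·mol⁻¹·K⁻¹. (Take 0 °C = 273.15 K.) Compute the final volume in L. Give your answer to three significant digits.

V₂ ≈ 0.0254 L

Convert: T₁ = 391.1 K.
From PV = nRT: V₁ = nRT₁/P₁ = 0.01596 L.
Isothermal, so P V is constant: T₂ = T₁; V₂ = V₁·(P₁/P₂) = 0.02541 L.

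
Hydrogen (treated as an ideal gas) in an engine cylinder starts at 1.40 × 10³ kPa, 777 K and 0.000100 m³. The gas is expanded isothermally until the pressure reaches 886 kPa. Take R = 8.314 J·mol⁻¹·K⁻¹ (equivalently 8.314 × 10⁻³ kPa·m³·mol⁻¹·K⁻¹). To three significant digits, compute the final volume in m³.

Isothermal, so P V is constant: T₂ = T₁; V₂ = V₁·(P₁/P₂) = 0.0001580 m³.

V₂ ≈ 0.000158 m³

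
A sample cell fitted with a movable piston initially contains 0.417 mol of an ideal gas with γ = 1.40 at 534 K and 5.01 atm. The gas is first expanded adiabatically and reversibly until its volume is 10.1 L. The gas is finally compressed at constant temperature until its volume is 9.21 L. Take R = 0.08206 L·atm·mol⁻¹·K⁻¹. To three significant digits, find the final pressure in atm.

P₃ ≈ 1.32 atm

From PV = nRT: V₁ = nRT₁/P₁ = 3.647 L.
Adiabatic (γ = 1.40), T V^(γ−1) and P V^γ constant: T₂ = T₁·(V₁/V₂)^(γ−1) = 355.3 K; P₂ = P₁·(V₁/V₂)^γ = 1.204 atm.
T constant ⇒ Boyle's law P V = const: T₃ = T₂; P₃ = P₂·(V₂/V₃) = 1.320 atm.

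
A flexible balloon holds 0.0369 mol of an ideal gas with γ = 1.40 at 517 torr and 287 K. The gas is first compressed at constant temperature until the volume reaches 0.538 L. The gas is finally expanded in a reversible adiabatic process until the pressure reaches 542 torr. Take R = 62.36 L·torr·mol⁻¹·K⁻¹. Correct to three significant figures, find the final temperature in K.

From PV = nRT: V₁ = nRT₁/P₁ = 1.277 L.
Isothermal, so P V is constant: T₂ = T₁; P₂ = P₁·(V₁/V₂) = 1228 torr.
Adiabatic (γ = 1.40), T V^(γ−1) and P V^γ constant: T₃ = T₂·(P₃/P₂)^((γ−1)/γ) = 227.2 K; V₃ = V₂·(P₂/P₃)^(1/γ) = 0.9647 L.

T₃ ≈ 227 K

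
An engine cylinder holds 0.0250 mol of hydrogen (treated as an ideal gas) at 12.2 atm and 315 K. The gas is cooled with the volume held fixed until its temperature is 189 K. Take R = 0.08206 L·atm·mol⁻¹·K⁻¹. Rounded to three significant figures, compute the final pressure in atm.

From PV = nRT: V₁ = nRT₁/P₁ = 0.05297 L.
Isochoric, so P/T is constant: V₂ = V₁; P₂ = P₁·(T₂/T₁) = 7.320 atm.

P₂ ≈ 7.32 atm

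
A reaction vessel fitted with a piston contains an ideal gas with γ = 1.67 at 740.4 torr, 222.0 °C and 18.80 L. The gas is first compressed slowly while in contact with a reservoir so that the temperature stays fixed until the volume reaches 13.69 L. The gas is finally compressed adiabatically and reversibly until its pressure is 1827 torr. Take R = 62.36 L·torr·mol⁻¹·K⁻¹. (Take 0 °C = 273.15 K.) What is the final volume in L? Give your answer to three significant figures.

Convert: T₁ = 495.1 K.
Isothermal, so P V is constant: T₂ = T₁; P₂ = P₁·(V₁/V₂) = 1017 torr.
Adiabatic (γ = 1.67), T V^(γ−1) and P V^γ constant: T₃ = T₂·(P₃/P₂)^((γ−1)/γ) = 626.4 K; V₃ = V₂·(P₂/P₃)^(1/γ) = 9.638 L.

V₃ ≈ 9.64 L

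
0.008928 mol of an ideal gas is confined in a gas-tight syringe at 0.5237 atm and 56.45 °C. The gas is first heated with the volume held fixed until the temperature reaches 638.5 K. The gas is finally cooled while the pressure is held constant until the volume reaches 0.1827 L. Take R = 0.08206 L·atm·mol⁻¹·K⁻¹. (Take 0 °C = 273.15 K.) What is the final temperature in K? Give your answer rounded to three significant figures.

T₃ ≈ 253 K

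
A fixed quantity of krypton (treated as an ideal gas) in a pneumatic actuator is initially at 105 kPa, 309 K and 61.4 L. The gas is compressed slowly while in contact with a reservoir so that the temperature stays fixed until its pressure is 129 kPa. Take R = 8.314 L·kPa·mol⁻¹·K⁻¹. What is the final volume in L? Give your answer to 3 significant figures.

V₂ ≈ 50.0 L

Isothermal, so P V is constant: T₂ = T₁; V₂ = V₁·(P₁/P₂) = 49.98 L.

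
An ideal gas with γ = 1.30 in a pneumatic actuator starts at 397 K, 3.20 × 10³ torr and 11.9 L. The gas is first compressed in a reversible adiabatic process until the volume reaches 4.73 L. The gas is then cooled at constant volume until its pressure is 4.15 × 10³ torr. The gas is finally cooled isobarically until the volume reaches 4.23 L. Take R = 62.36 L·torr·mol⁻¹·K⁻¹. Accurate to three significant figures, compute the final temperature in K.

T₄ ≈ 183 K

Adiabatic (γ = 1.30), T V^(γ−1) and P V^γ constant: T₂ = T₁·(V₁/V₂)^(γ−1) = 523.6 K; P₂ = P₁·(V₁/V₂)^γ = 1.062e+04 torr.
V constant ⇒ P ∝ T: V₃ = V₂; T₃ = T₂·(P₃/P₂) = 204.6 K.
P constant ⇒ V ∝ T: P₄ = P₃; T₄ = T₃·(V₄/V₃) = 183.0 K.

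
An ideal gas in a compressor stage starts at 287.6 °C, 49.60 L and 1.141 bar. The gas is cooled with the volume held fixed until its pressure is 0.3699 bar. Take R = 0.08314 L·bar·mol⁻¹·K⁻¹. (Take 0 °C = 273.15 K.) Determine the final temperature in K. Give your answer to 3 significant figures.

T₂ ≈ 182 K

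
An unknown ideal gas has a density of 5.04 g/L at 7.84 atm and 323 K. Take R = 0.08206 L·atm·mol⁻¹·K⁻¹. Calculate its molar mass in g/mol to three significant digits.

ρ = PM/(RT) ⇒ M = ρRT/P = (5.04 × 0.08206 × 323.0) / 7.84

M ≈ 17.0 g/mol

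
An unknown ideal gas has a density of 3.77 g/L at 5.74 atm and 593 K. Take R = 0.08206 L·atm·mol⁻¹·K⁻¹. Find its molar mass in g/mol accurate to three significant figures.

M ≈ 32.0 g/mol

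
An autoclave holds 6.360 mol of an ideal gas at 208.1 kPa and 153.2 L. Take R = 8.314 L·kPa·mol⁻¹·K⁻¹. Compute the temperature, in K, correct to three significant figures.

PV = nRT ⇒ T = PV/(nR) = (208.1 × 153.2) / (6.360 × 8.314)

T ≈ 603 K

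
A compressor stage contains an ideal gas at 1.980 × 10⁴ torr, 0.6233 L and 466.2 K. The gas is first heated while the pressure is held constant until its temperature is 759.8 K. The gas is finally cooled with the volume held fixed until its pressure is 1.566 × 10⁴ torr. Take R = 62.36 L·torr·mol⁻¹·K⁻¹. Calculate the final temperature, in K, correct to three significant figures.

P constant ⇒ V ∝ T: P₂ = P₁; V₂ = V₁·(T₂/T₁) = 1.016 L.
Isochoric, so P/T is constant: V₃ = V₂; T₃ = T₂·(P₃/P₂) = 600.9 K.

T₃ ≈ 601 K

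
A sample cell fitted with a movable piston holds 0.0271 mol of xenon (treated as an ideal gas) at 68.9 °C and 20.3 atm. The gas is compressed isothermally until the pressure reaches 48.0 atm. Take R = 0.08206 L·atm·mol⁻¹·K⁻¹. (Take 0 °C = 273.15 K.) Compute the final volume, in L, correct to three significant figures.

V₂ ≈ 0.0158 L

Convert: T₁ = 342.0 K.
From PV = nRT: V₁ = nRT₁/P₁ = 0.03747 L.
T constant ⇒ Boyle's law P V = const: T₂ = T₁; V₂ = V₁·(P₁/P₂) = 0.01585 L.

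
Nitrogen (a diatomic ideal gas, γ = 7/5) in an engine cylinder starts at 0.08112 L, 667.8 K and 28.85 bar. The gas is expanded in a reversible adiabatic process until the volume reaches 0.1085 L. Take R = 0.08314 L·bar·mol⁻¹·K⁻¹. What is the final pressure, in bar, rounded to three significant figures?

P₂ ≈ 19.2 bar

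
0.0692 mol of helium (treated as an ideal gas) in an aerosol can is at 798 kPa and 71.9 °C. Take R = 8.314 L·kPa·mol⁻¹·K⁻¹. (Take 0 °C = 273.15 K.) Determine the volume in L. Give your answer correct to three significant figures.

V ≈ 0.249 L

Convert: T = 345.05 K.
PV = nRT ⇒ V = nRT/P = (0.0692 × 8.314 × 345.05) / 798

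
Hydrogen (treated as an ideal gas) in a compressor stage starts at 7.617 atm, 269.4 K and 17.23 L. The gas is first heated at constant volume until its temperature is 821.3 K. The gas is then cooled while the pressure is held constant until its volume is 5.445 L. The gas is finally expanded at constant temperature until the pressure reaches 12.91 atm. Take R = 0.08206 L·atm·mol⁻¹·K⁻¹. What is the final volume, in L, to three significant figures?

V₄ ≈ 9.79 L

V constant ⇒ P ∝ T: V₂ = V₁; P₂ = P₁·(T₂/T₁) = 23.22 atm.
P constant ⇒ V ∝ T: P₃ = P₂; T₃ = T₂·(V₃/V₂) = 259.5 K.
T constant ⇒ Boyle's law P V = const: T₄ = T₃; V₄ = V₃·(P₃/P₄) = 9.794 L.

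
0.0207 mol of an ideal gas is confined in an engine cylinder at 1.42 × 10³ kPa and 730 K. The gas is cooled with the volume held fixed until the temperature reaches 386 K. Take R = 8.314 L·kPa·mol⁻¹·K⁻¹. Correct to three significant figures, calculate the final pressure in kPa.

P₂ ≈ 751 kPa

From PV = nRT: V₁ = nRT₁/P₁ = 0.08847 L.
Isochoric, so P/T is constant: V₂ = V₁; P₂ = P₁·(T₂/T₁) = 750.8 kPa.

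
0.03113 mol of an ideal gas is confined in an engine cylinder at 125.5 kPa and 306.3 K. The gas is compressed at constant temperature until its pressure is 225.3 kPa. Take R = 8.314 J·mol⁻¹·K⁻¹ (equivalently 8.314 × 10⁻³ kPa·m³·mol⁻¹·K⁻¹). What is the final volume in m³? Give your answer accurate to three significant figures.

V₂ ≈ 0.000352 m³

From PV = nRT: V₁ = nRT₁/P₁ = 0.0006317 m³.
Isothermal, so P V is constant: T₂ = T₁; V₂ = V₁·(P₁/P₂) = 0.0003519 m³.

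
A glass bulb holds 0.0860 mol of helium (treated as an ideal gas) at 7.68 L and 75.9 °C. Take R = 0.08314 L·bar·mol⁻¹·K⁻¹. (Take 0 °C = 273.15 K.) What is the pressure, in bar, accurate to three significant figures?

P ≈ 0.325 bar

Convert: T = 349.05 K.
PV = nRT ⇒ P = nRT/V = (0.0860 × 0.08314 × 349.05) / 7.68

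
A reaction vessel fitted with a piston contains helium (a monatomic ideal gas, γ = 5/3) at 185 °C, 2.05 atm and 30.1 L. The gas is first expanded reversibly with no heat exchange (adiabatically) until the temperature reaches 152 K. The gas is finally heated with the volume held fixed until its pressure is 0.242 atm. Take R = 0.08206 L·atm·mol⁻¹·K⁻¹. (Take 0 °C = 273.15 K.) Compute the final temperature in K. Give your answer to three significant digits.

Convert: T₁ = 458.1 K.
Adiabatic (γ = 5/3), T V^(γ−1) and P V^γ constant: P₂ = P₁·(T₂/T₁)^(γ/(γ−1)) = 0.1300 atm; V₂ = V₁·(T₁/T₂)^(1/(γ−1)) = 157.5 L.
V constant ⇒ P ∝ T: V₃ = V₂; T₃ = T₂·(P₃/P₂) = 283.0 K.

T₃ ≈ 283 K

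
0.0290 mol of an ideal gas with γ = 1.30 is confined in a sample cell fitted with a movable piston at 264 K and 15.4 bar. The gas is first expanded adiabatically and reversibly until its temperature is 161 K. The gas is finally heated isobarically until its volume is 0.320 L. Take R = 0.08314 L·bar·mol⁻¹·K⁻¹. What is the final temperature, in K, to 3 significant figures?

From PV = nRT: V₁ = nRT₁/P₁ = 0.04133 L.
Reversible adiabatic, γ = 1.30: P₂ = P₁·(T₂/T₁)^(γ/(γ−1)) = 1.806 bar; V₂ = V₁·(T₁/T₂)^(1/(γ−1)) = 0.2149 L.
Isobaric, so V/T is constant: P₃ = P₂; T₃ = T₂·(V₃/V₂) = 239.7 K.

T₃ ≈ 240 K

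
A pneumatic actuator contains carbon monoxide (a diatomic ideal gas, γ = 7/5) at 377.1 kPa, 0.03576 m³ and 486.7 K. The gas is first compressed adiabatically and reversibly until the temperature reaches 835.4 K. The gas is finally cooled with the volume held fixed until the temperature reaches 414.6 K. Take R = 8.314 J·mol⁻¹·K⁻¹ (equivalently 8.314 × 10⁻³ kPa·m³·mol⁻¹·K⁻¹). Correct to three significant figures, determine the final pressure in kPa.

P₃ ≈ 1.24e+03 kPa

Adiabatic (γ = 7/5), T V^(γ−1) and P V^γ constant: P₂ = P₁·(T₂/T₁)^(γ/(γ−1)) = 2498 kPa; V₂ = V₁·(T₁/T₂)^(1/(γ−1)) = 0.009264 m³.
V constant ⇒ P ∝ T: V₃ = V₂; P₃ = P₂·(T₃/T₂) = 1240 kPa.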